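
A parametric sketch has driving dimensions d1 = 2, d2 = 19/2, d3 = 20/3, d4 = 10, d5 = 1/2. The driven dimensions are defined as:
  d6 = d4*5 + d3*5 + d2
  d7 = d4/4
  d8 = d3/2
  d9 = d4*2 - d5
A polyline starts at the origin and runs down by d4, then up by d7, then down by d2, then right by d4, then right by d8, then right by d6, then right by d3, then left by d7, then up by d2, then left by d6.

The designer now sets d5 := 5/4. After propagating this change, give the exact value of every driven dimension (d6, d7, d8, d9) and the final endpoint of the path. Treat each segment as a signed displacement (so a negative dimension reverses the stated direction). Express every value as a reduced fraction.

Apply edit: d5 := 5/4
  d6 = d4*5 + d3*5 + d2 = 557/6
  d7 = d4/4 = 5/2
  d8 = d3/2 = 10/3
  d9 = d4*2 - d5 = 75/4
Walk from origin (0, 0):
  seg 1: down by d4 = 10 → (0, -10)
  seg 2: up by d7 = 5/2 → (0, -15/2)
  seg 3: down by d2 = 19/2 → (0, -17)
  seg 4: right by d4 = 10 → (10, -17)
  seg 5: right by d8 = 10/3 → (40/3, -17)
  seg 6: right by d6 = 557/6 → (637/6, -17)
  seg 7: right by d3 = 20/3 → (677/6, -17)
  seg 8: left by d7 = 5/2 → (331/3, -17)
  seg 9: up by d2 = 19/2 → (331/3, -15/2)
  seg 10: left by d6 = 557/6 → (35/2, -15/2)

d6 = 557/6
d7 = 5/2
d8 = 10/3
d9 = 75/4
endpoint = (35/2, -15/2)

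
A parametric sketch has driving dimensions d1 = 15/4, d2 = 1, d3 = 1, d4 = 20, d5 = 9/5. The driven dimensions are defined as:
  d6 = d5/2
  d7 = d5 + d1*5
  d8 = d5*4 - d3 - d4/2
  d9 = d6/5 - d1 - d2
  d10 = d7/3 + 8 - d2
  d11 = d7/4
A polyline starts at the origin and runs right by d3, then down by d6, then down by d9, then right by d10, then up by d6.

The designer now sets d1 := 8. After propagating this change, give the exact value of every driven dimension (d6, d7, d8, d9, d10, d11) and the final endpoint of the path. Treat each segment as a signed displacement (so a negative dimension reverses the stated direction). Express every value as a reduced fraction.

Apply edit: d1 := 8
  d6 = d5/2 = 9/10
  d7 = d5 + d1*5 = 209/5
  d8 = d5*4 - d3 - d4/2 = -19/5
  d9 = d6/5 - d1 - d2 = -441/50
  d10 = d7/3 + 8 - d2 = 314/15
  d11 = d7/4 = 209/20
Walk from origin (0, 0):
  seg 1: right by d3 = 1 → (1, 0)
  seg 2: down by d6 = 9/10 → (1, -9/10)
  seg 3: down by d9 = -441/50 → (1, 198/25)
  seg 4: right by d10 = 314/15 → (329/15, 198/25)
  seg 5: up by d6 = 9/10 → (329/15, 441/50)

d6 = 9/10
d7 = 209/5
d8 = -19/5
d9 = -441/50
d10 = 314/15
d11 = 209/20
endpoint = (329/15, 441/50)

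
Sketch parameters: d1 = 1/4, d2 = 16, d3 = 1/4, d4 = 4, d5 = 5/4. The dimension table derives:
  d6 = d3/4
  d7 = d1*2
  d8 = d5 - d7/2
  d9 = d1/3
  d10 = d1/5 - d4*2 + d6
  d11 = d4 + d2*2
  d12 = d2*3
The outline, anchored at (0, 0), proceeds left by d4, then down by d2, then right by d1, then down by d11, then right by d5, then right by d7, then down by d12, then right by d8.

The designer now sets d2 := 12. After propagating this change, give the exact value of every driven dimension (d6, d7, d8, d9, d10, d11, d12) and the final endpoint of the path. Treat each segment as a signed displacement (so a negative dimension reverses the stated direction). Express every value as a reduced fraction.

Apply edit: d2 := 12
  d6 = d3/4 = 1/16
  d7 = d1*2 = 1/2
  d8 = d5 - d7/2 = 1
  d9 = d1/3 = 1/12
  d10 = d1/5 - d4*2 + d6 = -631/80
  d11 = d4 + d2*2 = 28
  d12 = d2*3 = 36
Walk from origin (0, 0):
  seg 1: left by d4 = 4 → (-4, 0)
  seg 2: down by d2 = 12 → (-4, -12)
  seg 3: right by d1 = 1/4 → (-15/4, -12)
  seg 4: down by d11 = 28 → (-15/4, -40)
  seg 5: right by d5 = 5/4 → (-5/2, -40)
  seg 6: right by d7 = 1/2 → (-2, -40)
  seg 7: down by d12 = 36 → (-2, -76)
  seg 8: right by d8 = 1 → (-1, -76)

d6 = 1/16
d7 = 1/2
d8 = 1
d9 = 1/12
d10 = -631/80
d11 = 28
d12 = 36
endpoint = (-1, -76)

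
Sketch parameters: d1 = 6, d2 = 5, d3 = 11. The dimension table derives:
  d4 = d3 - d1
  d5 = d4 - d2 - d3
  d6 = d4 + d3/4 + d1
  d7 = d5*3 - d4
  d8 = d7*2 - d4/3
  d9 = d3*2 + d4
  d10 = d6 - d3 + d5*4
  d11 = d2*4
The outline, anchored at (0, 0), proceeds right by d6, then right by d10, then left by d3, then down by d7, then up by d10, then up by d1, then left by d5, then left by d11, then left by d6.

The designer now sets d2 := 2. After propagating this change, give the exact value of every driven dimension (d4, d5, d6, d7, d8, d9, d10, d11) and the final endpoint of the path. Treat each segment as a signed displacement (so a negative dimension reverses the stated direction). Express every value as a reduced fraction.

Apply edit: d2 := 2
  d4 = d3 - d1 = 5
  d5 = d4 - d2 - d3 = -8
  d6 = d4 + d3/4 + d1 = 55/4
  d7 = d5*3 - d4 = -29
  d8 = d7*2 - d4/3 = -179/3
  d9 = d3*2 + d4 = 27
  d10 = d6 - d3 + d5*4 = -117/4
  d11 = d2*4 = 8
Walk from origin (0, 0):
  seg 1: right by d6 = 55/4 → (55/4, 0)
  seg 2: right by d10 = -117/4 → (-31/2, 0)
  seg 3: left by d3 = 11 → (-53/2, 0)
  seg 4: down by d7 = -29 → (-53/2, 29)
  seg 5: up by d10 = -117/4 → (-53/2, -1/4)
  seg 6: up by d1 = 6 → (-53/2, 23/4)
  seg 7: left by d5 = -8 → (-37/2, 23/4)
  seg 8: left by d11 = 8 → (-53/2, 23/4)
  seg 9: left by d6 = 55/4 → (-161/4, 23/4)

d4 = 5
d5 = -8
d6 = 55/4
d7 = -29
d8 = -179/3
d9 = 27
d10 = -117/4
d11 = 8
endpoint = (-161/4, 23/4)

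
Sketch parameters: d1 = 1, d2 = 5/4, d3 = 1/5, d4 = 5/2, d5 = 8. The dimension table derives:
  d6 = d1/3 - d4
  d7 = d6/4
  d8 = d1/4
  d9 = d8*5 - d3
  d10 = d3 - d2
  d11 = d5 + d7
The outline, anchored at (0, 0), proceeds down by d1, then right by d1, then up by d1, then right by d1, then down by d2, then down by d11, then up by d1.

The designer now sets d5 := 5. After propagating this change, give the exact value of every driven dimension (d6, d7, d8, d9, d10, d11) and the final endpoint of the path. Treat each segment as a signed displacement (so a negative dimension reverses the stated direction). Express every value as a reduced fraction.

Apply edit: d5 := 5
  d6 = d1/3 - d4 = -13/6
  d7 = d6/4 = -13/24
  d8 = d1/4 = 1/4
  d9 = d8*5 - d3 = 21/20
  d10 = d3 - d2 = -21/20
  d11 = d5 + d7 = 107/24
Walk from origin (0, 0):
  seg 1: down by d1 = 1 → (0, -1)
  seg 2: right by d1 = 1 → (1, -1)
  seg 3: up by d1 = 1 → (1, 0)
  seg 4: right by d1 = 1 → (2, 0)
  seg 5: down by d2 = 5/4 → (2, -5/4)
  seg 6: down by d11 = 107/24 → (2, -137/24)
  seg 7: up by d1 = 1 → (2, -113/24)

d6 = -13/6
d7 = -13/24
d8 = 1/4
d9 = 21/20
d10 = -21/20
d11 = 107/24
endpoint = (2, -113/24)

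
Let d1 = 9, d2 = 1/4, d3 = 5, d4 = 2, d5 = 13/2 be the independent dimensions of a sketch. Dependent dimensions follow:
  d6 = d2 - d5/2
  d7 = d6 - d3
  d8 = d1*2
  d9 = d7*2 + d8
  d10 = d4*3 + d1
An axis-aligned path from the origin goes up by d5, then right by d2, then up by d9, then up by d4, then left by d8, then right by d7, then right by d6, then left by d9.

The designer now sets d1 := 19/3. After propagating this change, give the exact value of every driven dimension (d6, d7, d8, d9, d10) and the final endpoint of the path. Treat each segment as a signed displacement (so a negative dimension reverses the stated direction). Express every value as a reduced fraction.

d6 = -3
d7 = -8
d8 = 38/3
d9 = -10/3
d10 = 37/3
endpoint = (-241/12, 31/6)

Apply edit: d1 := 19/3
  d6 = d2 - d5/2 = -3
  d7 = d6 - d3 = -8
  d8 = d1*2 = 38/3
  d9 = d7*2 + d8 = -10/3
  d10 = d4*3 + d1 = 37/3
Walk from origin (0, 0):
  seg 1: up by d5 = 13/2 → (0, 13/2)
  seg 2: right by d2 = 1/4 → (1/4, 13/2)
  seg 3: up by d9 = -10/3 → (1/4, 19/6)
  seg 4: up by d4 = 2 → (1/4, 31/6)
  seg 5: left by d8 = 38/3 → (-149/12, 31/6)
  seg 6: right by d7 = -8 → (-245/12, 31/6)
  seg 7: right by d6 = -3 → (-281/12, 31/6)
  seg 8: left by d9 = -10/3 → (-241/12, 31/6)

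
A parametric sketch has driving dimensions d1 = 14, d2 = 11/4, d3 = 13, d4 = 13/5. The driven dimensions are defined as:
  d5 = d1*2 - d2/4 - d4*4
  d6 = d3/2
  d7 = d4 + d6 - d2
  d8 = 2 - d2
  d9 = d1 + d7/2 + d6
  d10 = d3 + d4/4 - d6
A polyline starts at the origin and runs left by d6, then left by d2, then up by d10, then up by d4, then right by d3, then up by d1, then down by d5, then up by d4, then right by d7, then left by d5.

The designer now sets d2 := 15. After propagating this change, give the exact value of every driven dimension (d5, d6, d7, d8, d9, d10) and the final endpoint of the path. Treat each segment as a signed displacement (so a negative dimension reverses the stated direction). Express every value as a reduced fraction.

d5 = 277/20
d6 = 13/2
d7 = -59/10
d8 = -13
d9 = 351/20
d10 = 143/20
endpoint = (-113/4, 25/2)

Apply edit: d2 := 15
  d5 = d1*2 - d2/4 - d4*4 = 277/20
  d6 = d3/2 = 13/2
  d7 = d4 + d6 - d2 = -59/10
  d8 = 2 - d2 = -13
  d9 = d1 + d7/2 + d6 = 351/20
  d10 = d3 + d4/4 - d6 = 143/20
Walk from origin (0, 0):
  seg 1: left by d6 = 13/2 → (-13/2, 0)
  seg 2: left by d2 = 15 → (-43/2, 0)
  seg 3: up by d10 = 143/20 → (-43/2, 143/20)
  seg 4: up by d4 = 13/5 → (-43/2, 39/4)
  seg 5: right by d3 = 13 → (-17/2, 39/4)
  seg 6: up by d1 = 14 → (-17/2, 95/4)
  seg 7: down by d5 = 277/20 → (-17/2, 99/10)
  seg 8: up by d4 = 13/5 → (-17/2, 25/2)
  seg 9: right by d7 = -59/10 → (-72/5, 25/2)
  seg 10: left by d5 = 277/20 → (-113/4, 25/2)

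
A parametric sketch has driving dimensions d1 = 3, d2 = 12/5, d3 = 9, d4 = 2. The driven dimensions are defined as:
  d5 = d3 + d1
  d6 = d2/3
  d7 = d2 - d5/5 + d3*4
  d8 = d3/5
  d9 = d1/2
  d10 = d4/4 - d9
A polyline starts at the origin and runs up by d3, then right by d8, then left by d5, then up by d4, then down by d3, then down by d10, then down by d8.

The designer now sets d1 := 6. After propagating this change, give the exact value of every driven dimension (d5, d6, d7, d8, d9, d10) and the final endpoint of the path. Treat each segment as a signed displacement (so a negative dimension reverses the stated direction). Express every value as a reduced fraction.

Apply edit: d1 := 6
  d5 = d3 + d1 = 15
  d6 = d2/3 = 4/5
  d7 = d2 - d5/5 + d3*4 = 177/5
  d8 = d3/5 = 9/5
  d9 = d1/2 = 3
  d10 = d4/4 - d9 = -5/2
Walk from origin (0, 0):
  seg 1: up by d3 = 9 → (0, 9)
  seg 2: right by d8 = 9/5 → (9/5, 9)
  seg 3: left by d5 = 15 → (-66/5, 9)
  seg 4: up by d4 = 2 → (-66/5, 11)
  seg 5: down by d3 = 9 → (-66/5, 2)
  seg 6: down by d10 = -5/2 → (-66/5, 9/2)
  seg 7: down by d8 = 9/5 → (-66/5, 27/10)

d5 = 15
d6 = 4/5
d7 = 177/5
d8 = 9/5
d9 = 3
d10 = -5/2
endpoint = (-66/5, 27/10)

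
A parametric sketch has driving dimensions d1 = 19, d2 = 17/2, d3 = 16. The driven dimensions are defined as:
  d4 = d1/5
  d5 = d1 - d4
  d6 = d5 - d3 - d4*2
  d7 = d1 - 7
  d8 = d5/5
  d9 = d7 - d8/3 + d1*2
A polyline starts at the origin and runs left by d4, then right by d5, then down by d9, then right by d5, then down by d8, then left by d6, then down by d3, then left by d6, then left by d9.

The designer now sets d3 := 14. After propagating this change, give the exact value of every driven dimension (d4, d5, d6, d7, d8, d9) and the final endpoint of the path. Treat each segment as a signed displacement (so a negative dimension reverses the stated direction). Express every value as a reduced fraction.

Apply edit: d3 := 14
  d4 = d1/5 = 19/5
  d5 = d1 - d4 = 76/5
  d6 = d5 - d3 - d4*2 = -32/5
  d7 = d1 - 7 = 12
  d8 = d5/5 = 76/25
  d9 = d7 - d8/3 + d1*2 = 3674/75
Walk from origin (0, 0):
  seg 1: left by d4 = 19/5 → (-19/5, 0)
  seg 2: right by d5 = 76/5 → (57/5, 0)
  seg 3: down by d9 = 3674/75 → (57/5, -3674/75)
  seg 4: right by d5 = 76/5 → (133/5, -3674/75)
  seg 5: down by d8 = 76/25 → (133/5, -3902/75)
  seg 6: left by d6 = -32/5 → (33, -3902/75)
  seg 7: down by d3 = 14 → (33, -4952/75)
  seg 8: left by d6 = -32/5 → (197/5, -4952/75)
  seg 9: left by d9 = 3674/75 → (-719/75, -4952/75)

d4 = 19/5
d5 = 76/5
d6 = -32/5
d7 = 12
d8 = 76/25
d9 = 3674/75
endpoint = (-719/75, -4952/75)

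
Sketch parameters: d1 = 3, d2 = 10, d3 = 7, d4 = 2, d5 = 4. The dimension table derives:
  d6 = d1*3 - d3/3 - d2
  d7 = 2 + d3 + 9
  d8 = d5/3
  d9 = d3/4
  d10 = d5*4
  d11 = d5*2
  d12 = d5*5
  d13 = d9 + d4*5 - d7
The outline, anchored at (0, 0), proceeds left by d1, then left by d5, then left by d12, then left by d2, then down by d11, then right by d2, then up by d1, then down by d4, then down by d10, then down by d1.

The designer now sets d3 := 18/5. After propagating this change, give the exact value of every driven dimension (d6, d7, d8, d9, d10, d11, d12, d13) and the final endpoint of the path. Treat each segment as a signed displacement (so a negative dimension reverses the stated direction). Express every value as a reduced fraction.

Apply edit: d3 := 18/5
  d6 = d1*3 - d3/3 - d2 = -11/5
  d7 = 2 + d3 + 9 = 73/5
  d8 = d5/3 = 4/3
  d9 = d3/4 = 9/10
  d10 = d5*4 = 16
  d11 = d5*2 = 8
  d12 = d5*5 = 20
  d13 = d9 + d4*5 - d7 = -37/10
Walk from origin (0, 0):
  seg 1: left by d1 = 3 → (-3, 0)
  seg 2: left by d5 = 4 → (-7, 0)
  seg 3: left by d12 = 20 → (-27, 0)
  seg 4: left by d2 = 10 → (-37, 0)
  seg 5: down by d11 = 8 → (-37, -8)
  seg 6: right by d2 = 10 → (-27, -8)
  seg 7: up by d1 = 3 → (-27, -5)
  seg 8: down by d4 = 2 → (-27, -7)
  seg 9: down by d10 = 16 → (-27, -23)
  seg 10: down by d1 = 3 → (-27, -26)

d6 = -11/5
d7 = 73/5
d8 = 4/3
d9 = 9/10
d10 = 16
d11 = 8
d12 = 20
d13 = -37/10
endpoint = (-27, -26)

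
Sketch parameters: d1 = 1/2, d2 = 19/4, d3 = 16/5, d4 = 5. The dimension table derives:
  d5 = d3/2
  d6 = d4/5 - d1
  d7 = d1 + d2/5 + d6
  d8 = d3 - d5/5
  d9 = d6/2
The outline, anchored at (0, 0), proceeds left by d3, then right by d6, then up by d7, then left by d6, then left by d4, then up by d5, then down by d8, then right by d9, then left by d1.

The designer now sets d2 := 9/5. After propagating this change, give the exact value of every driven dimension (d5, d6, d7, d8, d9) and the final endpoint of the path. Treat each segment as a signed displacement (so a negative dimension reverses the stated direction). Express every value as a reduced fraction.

Apply edit: d2 := 9/5
  d5 = d3/2 = 8/5
  d6 = d4/5 - d1 = 1/2
  d7 = d1 + d2/5 + d6 = 34/25
  d8 = d3 - d5/5 = 72/25
  d9 = d6/2 = 1/4
Walk from origin (0, 0):
  seg 1: left by d3 = 16/5 → (-16/5, 0)
  seg 2: right by d6 = 1/2 → (-27/10, 0)
  seg 3: up by d7 = 34/25 → (-27/10, 34/25)
  seg 4: left by d6 = 1/2 → (-16/5, 34/25)
  seg 5: left by d4 = 5 → (-41/5, 34/25)
  seg 6: up by d5 = 8/5 → (-41/5, 74/25)
  seg 7: down by d8 = 72/25 → (-41/5, 2/25)
  seg 8: right by d9 = 1/4 → (-159/20, 2/25)
  seg 9: left by d1 = 1/2 → (-169/20, 2/25)

d5 = 8/5
d6 = 1/2
d7 = 34/25
d8 = 72/25
d9 = 1/4
endpoint = (-169/20, 2/25)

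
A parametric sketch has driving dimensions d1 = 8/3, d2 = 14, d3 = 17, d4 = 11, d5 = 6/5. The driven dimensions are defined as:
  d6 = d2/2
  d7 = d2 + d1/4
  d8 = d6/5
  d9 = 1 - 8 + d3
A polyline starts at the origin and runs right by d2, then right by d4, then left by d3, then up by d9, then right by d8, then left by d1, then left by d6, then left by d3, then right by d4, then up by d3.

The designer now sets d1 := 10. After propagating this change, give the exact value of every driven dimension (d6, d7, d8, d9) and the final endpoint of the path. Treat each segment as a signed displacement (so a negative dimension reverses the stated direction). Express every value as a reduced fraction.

Apply edit: d1 := 10
  d6 = d2/2 = 7
  d7 = d2 + d1/4 = 33/2
  d8 = d6/5 = 7/5
  d9 = 1 - 8 + d3 = 10
Walk from origin (0, 0):
  seg 1: right by d2 = 14 → (14, 0)
  seg 2: right by d4 = 11 → (25, 0)
  seg 3: left by d3 = 17 → (8, 0)
  seg 4: up by d9 = 10 → (8, 10)
  seg 5: right by d8 = 7/5 → (47/5, 10)
  seg 6: left by d1 = 10 → (-3/5, 10)
  seg 7: left by d6 = 7 → (-38/5, 10)
  seg 8: left by d3 = 17 → (-123/5, 10)
  seg 9: right by d4 = 11 → (-68/5, 10)
  seg 10: up by d3 = 17 → (-68/5, 27)

d6 = 7
d7 = 33/2
d8 = 7/5
d9 = 10
endpoint = (-68/5, 27)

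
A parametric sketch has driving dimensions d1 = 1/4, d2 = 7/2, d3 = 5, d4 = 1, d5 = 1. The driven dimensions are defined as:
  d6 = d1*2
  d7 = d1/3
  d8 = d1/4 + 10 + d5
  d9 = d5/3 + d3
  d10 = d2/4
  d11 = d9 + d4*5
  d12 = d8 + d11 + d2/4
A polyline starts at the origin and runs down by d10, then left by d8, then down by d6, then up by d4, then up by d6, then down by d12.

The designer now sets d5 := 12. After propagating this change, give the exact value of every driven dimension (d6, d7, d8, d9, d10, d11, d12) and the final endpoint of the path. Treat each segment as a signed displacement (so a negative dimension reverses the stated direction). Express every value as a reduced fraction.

Apply edit: d5 := 12
  d6 = d1*2 = 1/2
  d7 = d1/3 = 1/12
  d8 = d1/4 + 10 + d5 = 353/16
  d9 = d5/3 + d3 = 9
  d10 = d2/4 = 7/8
  d11 = d9 + d4*5 = 14
  d12 = d8 + d11 + d2/4 = 591/16
Walk from origin (0, 0):
  seg 1: down by d10 = 7/8 → (0, -7/8)
  seg 2: left by d8 = 353/16 → (-353/16, -7/8)
  seg 3: down by d6 = 1/2 → (-353/16, -11/8)
  seg 4: up by d4 = 1 → (-353/16, -3/8)
  seg 5: up by d6 = 1/2 → (-353/16, 1/8)
  seg 6: down by d12 = 591/16 → (-353/16, -589/16)

d6 = 1/2
d7 = 1/12
d8 = 353/16
d9 = 9
d10 = 7/8
d11 = 14
d12 = 591/16
endpoint = (-353/16, -589/16)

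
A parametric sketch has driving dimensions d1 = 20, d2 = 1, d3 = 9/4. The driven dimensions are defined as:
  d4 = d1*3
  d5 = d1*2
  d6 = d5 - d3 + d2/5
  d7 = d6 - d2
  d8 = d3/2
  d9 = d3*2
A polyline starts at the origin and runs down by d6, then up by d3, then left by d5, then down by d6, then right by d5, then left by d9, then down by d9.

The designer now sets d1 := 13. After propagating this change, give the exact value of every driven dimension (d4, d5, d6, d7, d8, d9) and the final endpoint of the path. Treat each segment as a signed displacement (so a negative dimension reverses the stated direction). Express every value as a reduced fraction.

d4 = 39
d5 = 26
d6 = 479/20
d7 = 459/20
d8 = 9/8
d9 = 9/2
endpoint = (-9/2, -1003/20)

Apply edit: d1 := 13
  d4 = d1*3 = 39
  d5 = d1*2 = 26
  d6 = d5 - d3 + d2/5 = 479/20
  d7 = d6 - d2 = 459/20
  d8 = d3/2 = 9/8
  d9 = d3*2 = 9/2
Walk from origin (0, 0):
  seg 1: down by d6 = 479/20 → (0, -479/20)
  seg 2: up by d3 = 9/4 → (0, -217/10)
  seg 3: left by d5 = 26 → (-26, -217/10)
  seg 4: down by d6 = 479/20 → (-26, -913/20)
  seg 5: right by d5 = 26 → (0, -913/20)
  seg 6: left by d9 = 9/2 → (-9/2, -913/20)
  seg 7: down by d9 = 9/2 → (-9/2, -1003/20)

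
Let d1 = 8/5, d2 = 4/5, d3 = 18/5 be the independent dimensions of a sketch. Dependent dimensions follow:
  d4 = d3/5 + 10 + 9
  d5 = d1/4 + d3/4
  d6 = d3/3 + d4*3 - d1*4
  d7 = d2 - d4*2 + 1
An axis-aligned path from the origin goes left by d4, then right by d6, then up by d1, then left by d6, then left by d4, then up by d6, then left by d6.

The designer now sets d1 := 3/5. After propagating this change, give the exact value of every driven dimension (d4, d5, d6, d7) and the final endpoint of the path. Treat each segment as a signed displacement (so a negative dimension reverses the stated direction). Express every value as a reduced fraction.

d4 = 493/25
d5 = 21/20
d6 = 1449/25
d7 = -941/25
endpoint = (-487/5, 1464/25)

Apply edit: d1 := 3/5
  d4 = d3/5 + 10 + 9 = 493/25
  d5 = d1/4 + d3/4 = 21/20
  d6 = d3/3 + d4*3 - d1*4 = 1449/25
  d7 = d2 - d4*2 + 1 = -941/25
Walk from origin (0, 0):
  seg 1: left by d4 = 493/25 → (-493/25, 0)
  seg 2: right by d6 = 1449/25 → (956/25, 0)
  seg 3: up by d1 = 3/5 → (956/25, 3/5)
  seg 4: left by d6 = 1449/25 → (-493/25, 3/5)
  seg 5: left by d4 = 493/25 → (-986/25, 3/5)
  seg 6: up by d6 = 1449/25 → (-986/25, 1464/25)
  seg 7: left by d6 = 1449/25 → (-487/5, 1464/25)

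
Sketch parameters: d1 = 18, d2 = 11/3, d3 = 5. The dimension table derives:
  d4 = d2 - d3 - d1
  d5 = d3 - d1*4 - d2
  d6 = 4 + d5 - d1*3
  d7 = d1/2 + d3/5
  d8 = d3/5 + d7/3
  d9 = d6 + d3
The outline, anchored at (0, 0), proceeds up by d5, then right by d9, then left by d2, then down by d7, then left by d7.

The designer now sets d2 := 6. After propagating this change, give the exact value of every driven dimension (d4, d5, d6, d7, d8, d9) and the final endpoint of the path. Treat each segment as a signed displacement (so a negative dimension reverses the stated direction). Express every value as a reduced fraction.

Apply edit: d2 := 6
  d4 = d2 - d3 - d1 = -17
  d5 = d3 - d1*4 - d2 = -73
  d6 = 4 + d5 - d1*3 = -123
  d7 = d1/2 + d3/5 = 10
  d8 = d3/5 + d7/3 = 13/3
  d9 = d6 + d3 = -118
Walk from origin (0, 0):
  seg 1: up by d5 = -73 → (0, -73)
  seg 2: right by d9 = -118 → (-118, -73)
  seg 3: left by d2 = 6 → (-124, -73)
  seg 4: down by d7 = 10 → (-124, -83)
  seg 5: left by d7 = 10 → (-134, -83)

d4 = -17
d5 = -73
d6 = -123
d7 = 10
d8 = 13/3
d9 = -118
endpoint = (-134, -83)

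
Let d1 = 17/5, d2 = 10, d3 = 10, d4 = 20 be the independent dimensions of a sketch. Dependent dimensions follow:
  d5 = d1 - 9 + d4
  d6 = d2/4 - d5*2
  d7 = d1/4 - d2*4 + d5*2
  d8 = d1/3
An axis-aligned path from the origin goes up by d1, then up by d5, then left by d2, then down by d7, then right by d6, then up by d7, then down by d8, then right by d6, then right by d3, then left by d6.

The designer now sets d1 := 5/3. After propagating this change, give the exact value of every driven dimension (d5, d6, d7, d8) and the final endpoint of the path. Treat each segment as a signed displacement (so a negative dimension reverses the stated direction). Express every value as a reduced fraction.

Apply edit: d1 := 5/3
  d5 = d1 - 9 + d4 = 38/3
  d6 = d2/4 - d5*2 = -137/6
  d7 = d1/4 - d2*4 + d5*2 = -57/4
  d8 = d1/3 = 5/9
Walk from origin (0, 0):
  seg 1: up by d1 = 5/3 → (0, 5/3)
  seg 2: up by d5 = 38/3 → (0, 43/3)
  seg 3: left by d2 = 10 → (-10, 43/3)
  seg 4: down by d7 = -57/4 → (-10, 343/12)
  seg 5: right by d6 = -137/6 → (-197/6, 343/12)
  seg 6: up by d7 = -57/4 → (-197/6, 43/3)
  seg 7: down by d8 = 5/9 → (-197/6, 124/9)
  seg 8: right by d6 = -137/6 → (-167/3, 124/9)
  seg 9: right by d3 = 10 → (-137/3, 124/9)
  seg 10: left by d6 = -137/6 → (-137/6, 124/9)

d5 = 38/3
d6 = -137/6
d7 = -57/4
d8 = 5/9
endpoint = (-137/6, 124/9)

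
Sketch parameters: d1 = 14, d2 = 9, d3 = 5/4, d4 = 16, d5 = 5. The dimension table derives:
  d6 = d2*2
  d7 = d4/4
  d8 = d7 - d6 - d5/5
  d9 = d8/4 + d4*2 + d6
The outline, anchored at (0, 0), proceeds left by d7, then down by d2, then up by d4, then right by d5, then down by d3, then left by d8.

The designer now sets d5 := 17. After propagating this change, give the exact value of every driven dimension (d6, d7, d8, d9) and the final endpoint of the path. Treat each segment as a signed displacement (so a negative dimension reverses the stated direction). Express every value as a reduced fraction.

d6 = 18
d7 = 4
d8 = -87/5
d9 = 913/20
endpoint = (152/5, 23/4)

Apply edit: d5 := 17
  d6 = d2*2 = 18
  d7 = d4/4 = 4
  d8 = d7 - d6 - d5/5 = -87/5
  d9 = d8/4 + d4*2 + d6 = 913/20
Walk from origin (0, 0):
  seg 1: left by d7 = 4 → (-4, 0)
  seg 2: down by d2 = 9 → (-4, -9)
  seg 3: up by d4 = 16 → (-4, 7)
  seg 4: right by d5 = 17 → (13, 7)
  seg 5: down by d3 = 5/4 → (13, 23/4)
  seg 6: left by d8 = -87/5 → (152/5, 23/4)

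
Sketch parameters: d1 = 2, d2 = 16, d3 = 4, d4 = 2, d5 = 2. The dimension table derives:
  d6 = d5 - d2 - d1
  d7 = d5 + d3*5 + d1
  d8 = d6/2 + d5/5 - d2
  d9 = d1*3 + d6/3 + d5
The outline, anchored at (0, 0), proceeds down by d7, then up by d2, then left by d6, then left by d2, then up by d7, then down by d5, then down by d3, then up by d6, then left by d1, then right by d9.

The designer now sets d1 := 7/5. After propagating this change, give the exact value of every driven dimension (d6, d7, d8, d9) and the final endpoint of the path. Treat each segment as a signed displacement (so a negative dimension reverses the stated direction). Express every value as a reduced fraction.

d6 = -77/5
d7 = 117/5
d8 = -233/10
d9 = 16/15
endpoint = (-14/15, -27/5)

Apply edit: d1 := 7/5
  d6 = d5 - d2 - d1 = -77/5
  d7 = d5 + d3*5 + d1 = 117/5
  d8 = d6/2 + d5/5 - d2 = -233/10
  d9 = d1*3 + d6/3 + d5 = 16/15
Walk from origin (0, 0):
  seg 1: down by d7 = 117/5 → (0, -117/5)
  seg 2: up by d2 = 16 → (0, -37/5)
  seg 3: left by d6 = -77/5 → (77/5, -37/5)
  seg 4: left by d2 = 16 → (-3/5, -37/5)
  seg 5: up by d7 = 117/5 → (-3/5, 16)
  seg 6: down by d5 = 2 → (-3/5, 14)
  seg 7: down by d3 = 4 → (-3/5, 10)
  seg 8: up by d6 = -77/5 → (-3/5, -27/5)
  seg 9: left by d1 = 7/5 → (-2, -27/5)
  seg 10: right by d9 = 16/15 → (-14/15, -27/5)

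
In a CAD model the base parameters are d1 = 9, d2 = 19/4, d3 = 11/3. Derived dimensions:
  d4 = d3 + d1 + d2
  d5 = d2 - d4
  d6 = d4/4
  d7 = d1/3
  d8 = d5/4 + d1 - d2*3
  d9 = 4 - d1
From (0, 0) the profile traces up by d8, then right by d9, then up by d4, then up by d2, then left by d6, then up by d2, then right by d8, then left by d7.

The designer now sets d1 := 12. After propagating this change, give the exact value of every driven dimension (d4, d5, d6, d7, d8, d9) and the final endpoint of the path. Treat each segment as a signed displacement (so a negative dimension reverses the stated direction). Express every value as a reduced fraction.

d4 = 245/12
d5 = -47/3
d6 = 245/48
d7 = 4
d8 = -37/6
d9 = -8
endpoint = (-1117/48, 95/4)

Apply edit: d1 := 12
  d4 = d3 + d1 + d2 = 245/12
  d5 = d2 - d4 = -47/3
  d6 = d4/4 = 245/48
  d7 = d1/3 = 4
  d8 = d5/4 + d1 - d2*3 = -37/6
  d9 = 4 - d1 = -8
Walk from origin (0, 0):
  seg 1: up by d8 = -37/6 → (0, -37/6)
  seg 2: right by d9 = -8 → (-8, -37/6)
  seg 3: up by d4 = 245/12 → (-8, 57/4)
  seg 4: up by d2 = 19/4 → (-8, 19)
  seg 5: left by d6 = 245/48 → (-629/48, 19)
  seg 6: up by d2 = 19/4 → (-629/48, 95/4)
  seg 7: right by d8 = -37/6 → (-925/48, 95/4)
  seg 8: left by d7 = 4 → (-1117/48, 95/4)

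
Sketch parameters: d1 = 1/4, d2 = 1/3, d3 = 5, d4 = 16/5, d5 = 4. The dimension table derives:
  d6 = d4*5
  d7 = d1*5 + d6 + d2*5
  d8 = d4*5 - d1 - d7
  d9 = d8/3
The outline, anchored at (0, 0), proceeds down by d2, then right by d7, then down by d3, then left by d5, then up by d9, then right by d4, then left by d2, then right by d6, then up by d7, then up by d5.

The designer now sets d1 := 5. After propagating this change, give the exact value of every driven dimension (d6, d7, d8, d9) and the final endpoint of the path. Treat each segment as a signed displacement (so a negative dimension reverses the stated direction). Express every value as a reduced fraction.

d6 = 16
d7 = 128/3
d8 = -95/3
d9 = -95/9
endpoint = (863/15, 277/9)

Apply edit: d1 := 5
  d6 = d4*5 = 16
  d7 = d1*5 + d6 + d2*5 = 128/3
  d8 = d4*5 - d1 - d7 = -95/3
  d9 = d8/3 = -95/9
Walk from origin (0, 0):
  seg 1: down by d2 = 1/3 → (0, -1/3)
  seg 2: right by d7 = 128/3 → (128/3, -1/3)
  seg 3: down by d3 = 5 → (128/3, -16/3)
  seg 4: left by d5 = 4 → (116/3, -16/3)
  seg 5: up by d9 = -95/9 → (116/3, -143/9)
  seg 6: right by d4 = 16/5 → (628/15, -143/9)
  seg 7: left by d2 = 1/3 → (623/15, -143/9)
  seg 8: right by d6 = 16 → (863/15, -143/9)
  seg 9: up by d7 = 128/3 → (863/15, 241/9)
  seg 10: up by d5 = 4 → (863/15, 277/9)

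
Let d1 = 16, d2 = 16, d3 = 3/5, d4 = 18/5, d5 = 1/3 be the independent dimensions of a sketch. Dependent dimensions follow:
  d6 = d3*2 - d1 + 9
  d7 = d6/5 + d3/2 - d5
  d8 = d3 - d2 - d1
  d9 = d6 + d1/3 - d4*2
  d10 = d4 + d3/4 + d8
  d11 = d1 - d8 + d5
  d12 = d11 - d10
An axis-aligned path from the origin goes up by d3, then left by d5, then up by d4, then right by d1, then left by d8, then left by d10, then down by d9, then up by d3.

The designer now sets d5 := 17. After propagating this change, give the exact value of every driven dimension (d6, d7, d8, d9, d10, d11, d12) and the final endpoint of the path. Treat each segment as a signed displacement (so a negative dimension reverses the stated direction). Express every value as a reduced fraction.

d6 = -29/5
d7 = -893/50
d8 = -157/5
d9 = -23/3
d10 = -553/20
d11 = 322/5
d12 = 1841/20
endpoint = (1161/20, 187/15)

Apply edit: d5 := 17
  d6 = d3*2 - d1 + 9 = -29/5
  d7 = d6/5 + d3/2 - d5 = -893/50
  d8 = d3 - d2 - d1 = -157/5
  d9 = d6 + d1/3 - d4*2 = -23/3
  d10 = d4 + d3/4 + d8 = -553/20
  d11 = d1 - d8 + d5 = 322/5
  d12 = d11 - d10 = 1841/20
Walk from origin (0, 0):
  seg 1: up by d3 = 3/5 → (0, 3/5)
  seg 2: left by d5 = 17 → (-17, 3/5)
  seg 3: up by d4 = 18/5 → (-17, 21/5)
  seg 4: right by d1 = 16 → (-1, 21/5)
  seg 5: left by d8 = -157/5 → (152/5, 21/5)
  seg 6: left by d10 = -553/20 → (1161/20, 21/5)
  seg 7: down by d9 = -23/3 → (1161/20, 178/15)
  seg 8: up by d3 = 3/5 → (1161/20, 187/15)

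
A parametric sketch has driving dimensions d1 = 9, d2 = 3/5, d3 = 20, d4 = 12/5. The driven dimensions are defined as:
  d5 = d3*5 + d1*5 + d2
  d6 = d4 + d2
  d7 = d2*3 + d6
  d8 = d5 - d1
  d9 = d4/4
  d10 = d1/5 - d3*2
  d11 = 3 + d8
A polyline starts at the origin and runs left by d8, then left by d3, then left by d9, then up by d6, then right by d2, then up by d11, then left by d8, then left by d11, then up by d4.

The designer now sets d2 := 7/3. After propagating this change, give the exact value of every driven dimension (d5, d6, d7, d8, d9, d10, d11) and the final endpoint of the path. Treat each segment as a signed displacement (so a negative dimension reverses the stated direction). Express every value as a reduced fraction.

Apply edit: d2 := 7/3
  d5 = d3*5 + d1*5 + d2 = 442/3
  d6 = d4 + d2 = 71/15
  d7 = d2*3 + d6 = 176/15
  d8 = d5 - d1 = 415/3
  d9 = d4/4 = 3/5
  d10 = d1/5 - d3*2 = -191/5
  d11 = 3 + d8 = 424/3
Walk from origin (0, 0):
  seg 1: left by d8 = 415/3 → (-415/3, 0)
  seg 2: left by d3 = 20 → (-475/3, 0)
  seg 3: left by d9 = 3/5 → (-2384/15, 0)
  seg 4: up by d6 = 71/15 → (-2384/15, 71/15)
  seg 5: right by d2 = 7/3 → (-783/5, 71/15)
  seg 6: up by d11 = 424/3 → (-783/5, 2191/15)
  seg 7: left by d8 = 415/3 → (-4424/15, 2191/15)
  seg 8: left by d11 = 424/3 → (-6544/15, 2191/15)
  seg 9: up by d4 = 12/5 → (-6544/15, 2227/15)

d5 = 442/3
d6 = 71/15
d7 = 176/15
d8 = 415/3
d9 = 3/5
d10 = -191/5
d11 = 424/3
endpoint = (-6544/15, 2227/15)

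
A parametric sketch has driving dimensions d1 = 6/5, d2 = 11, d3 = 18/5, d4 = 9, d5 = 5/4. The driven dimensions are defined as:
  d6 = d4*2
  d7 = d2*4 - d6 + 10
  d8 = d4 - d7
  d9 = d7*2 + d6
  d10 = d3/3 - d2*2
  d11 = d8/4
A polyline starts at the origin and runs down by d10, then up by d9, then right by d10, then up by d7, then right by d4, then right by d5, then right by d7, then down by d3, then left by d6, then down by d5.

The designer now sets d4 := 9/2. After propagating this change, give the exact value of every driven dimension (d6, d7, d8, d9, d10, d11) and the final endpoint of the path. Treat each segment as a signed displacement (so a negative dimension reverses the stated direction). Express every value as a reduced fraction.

d6 = 9
d7 = 45
d8 = -81/2
d9 = 99
d10 = -104/5
d11 = -81/8
endpoint = (419/20, 3199/20)

Apply edit: d4 := 9/2
  d6 = d4*2 = 9
  d7 = d2*4 - d6 + 10 = 45
  d8 = d4 - d7 = -81/2
  d9 = d7*2 + d6 = 99
  d10 = d3/3 - d2*2 = -104/5
  d11 = d8/4 = -81/8
Walk from origin (0, 0):
  seg 1: down by d10 = -104/5 → (0, 104/5)
  seg 2: up by d9 = 99 → (0, 599/5)
  seg 3: right by d10 = -104/5 → (-104/5, 599/5)
  seg 4: up by d7 = 45 → (-104/5, 824/5)
  seg 5: right by d4 = 9/2 → (-163/10, 824/5)
  seg 6: right by d5 = 5/4 → (-301/20, 824/5)
  seg 7: right by d7 = 45 → (599/20, 824/5)
  seg 8: down by d3 = 18/5 → (599/20, 806/5)
  seg 9: left by d6 = 9 → (419/20, 806/5)
  seg 10: down by d5 = 5/4 → (419/20, 3199/20)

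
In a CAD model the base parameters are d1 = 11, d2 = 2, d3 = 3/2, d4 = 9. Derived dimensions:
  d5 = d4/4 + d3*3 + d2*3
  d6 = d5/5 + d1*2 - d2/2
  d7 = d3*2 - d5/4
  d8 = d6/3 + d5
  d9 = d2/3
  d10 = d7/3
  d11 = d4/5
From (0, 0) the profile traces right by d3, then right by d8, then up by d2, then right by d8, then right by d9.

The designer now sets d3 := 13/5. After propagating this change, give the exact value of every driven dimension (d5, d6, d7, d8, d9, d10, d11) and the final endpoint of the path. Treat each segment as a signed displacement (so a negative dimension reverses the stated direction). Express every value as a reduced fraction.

d5 = 321/20
d6 = 2421/100
d7 = 19/16
d8 = 603/25
d9 = 2/3
d10 = 19/48
d11 = 9/5
endpoint = (3863/75, 2)

Apply edit: d3 := 13/5
  d5 = d4/4 + d3*3 + d2*3 = 321/20
  d6 = d5/5 + d1*2 - d2/2 = 2421/100
  d7 = d3*2 - d5/4 = 19/16
  d8 = d6/3 + d5 = 603/25
  d9 = d2/3 = 2/3
  d10 = d7/3 = 19/48
  d11 = d4/5 = 9/5
Walk from origin (0, 0):
  seg 1: right by d3 = 13/5 → (13/5, 0)
  seg 2: right by d8 = 603/25 → (668/25, 0)
  seg 3: up by d2 = 2 → (668/25, 2)
  seg 4: right by d8 = 603/25 → (1271/25, 2)
  seg 5: right by d9 = 2/3 → (3863/75, 2)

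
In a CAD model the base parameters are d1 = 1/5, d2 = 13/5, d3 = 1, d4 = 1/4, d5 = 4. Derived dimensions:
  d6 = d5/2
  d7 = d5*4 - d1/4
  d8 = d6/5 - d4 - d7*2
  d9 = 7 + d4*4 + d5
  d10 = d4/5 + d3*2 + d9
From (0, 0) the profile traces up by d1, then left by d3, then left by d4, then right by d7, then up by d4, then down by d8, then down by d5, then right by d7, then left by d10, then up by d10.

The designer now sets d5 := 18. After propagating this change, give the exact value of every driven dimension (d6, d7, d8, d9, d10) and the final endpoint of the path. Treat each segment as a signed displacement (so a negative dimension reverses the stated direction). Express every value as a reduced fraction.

Apply edit: d5 := 18
  d6 = d5/2 = 9
  d7 = d5*4 - d1/4 = 1439/20
  d8 = d6/5 - d4 - d7*2 = -2847/20
  d9 = 7 + d4*4 + d5 = 26
  d10 = d4/5 + d3*2 + d9 = 561/20
Walk from origin (0, 0):
  seg 1: up by d1 = 1/5 → (0, 1/5)
  seg 2: left by d3 = 1 → (-1, 1/5)
  seg 3: left by d4 = 1/4 → (-5/4, 1/5)
  seg 4: right by d7 = 1439/20 → (707/10, 1/5)
  seg 5: up by d4 = 1/4 → (707/10, 9/20)
  seg 6: down by d8 = -2847/20 → (707/10, 714/5)
  seg 7: down by d5 = 18 → (707/10, 624/5)
  seg 8: right by d7 = 1439/20 → (2853/20, 624/5)
  seg 9: left by d10 = 561/20 → (573/5, 624/5)
  seg 10: up by d10 = 561/20 → (573/5, 3057/20)

d6 = 9
d7 = 1439/20
d8 = -2847/20
d9 = 26
d10 = 561/20
endpoint = (573/5, 3057/20)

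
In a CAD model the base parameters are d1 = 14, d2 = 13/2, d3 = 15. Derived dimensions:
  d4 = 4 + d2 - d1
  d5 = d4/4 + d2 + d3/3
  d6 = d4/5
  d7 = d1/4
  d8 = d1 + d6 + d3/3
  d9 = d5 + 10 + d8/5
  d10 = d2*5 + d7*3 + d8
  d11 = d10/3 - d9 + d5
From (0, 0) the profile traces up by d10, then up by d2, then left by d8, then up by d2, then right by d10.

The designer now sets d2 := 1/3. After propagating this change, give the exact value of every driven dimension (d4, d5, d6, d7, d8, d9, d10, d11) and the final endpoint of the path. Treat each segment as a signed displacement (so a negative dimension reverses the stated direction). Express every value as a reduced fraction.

Apply edit: d2 := 1/3
  d4 = 4 + d2 - d1 = -29/3
  d5 = d4/4 + d2 + d3/3 = 35/12
  d6 = d4/5 = -29/15
  d7 = d1/4 = 7/2
  d8 = d1 + d6 + d3/3 = 256/15
  d9 = d5 + 10 + d8/5 = 1633/100
  d10 = d2*5 + d7*3 + d8 = 877/30
  d11 = d10/3 - d9 + d5 = -1651/450
Walk from origin (0, 0):
  seg 1: up by d10 = 877/30 → (0, 877/30)
  seg 2: up by d2 = 1/3 → (0, 887/30)
  seg 3: left by d8 = 256/15 → (-256/15, 887/30)
  seg 4: up by d2 = 1/3 → (-256/15, 299/10)
  seg 5: right by d10 = 877/30 → (73/6, 299/10)

d4 = -29/3
d5 = 35/12
d6 = -29/15
d7 = 7/2
d8 = 256/15
d9 = 1633/100
d10 = 877/30
d11 = -1651/450
endpoint = (73/6, 299/10)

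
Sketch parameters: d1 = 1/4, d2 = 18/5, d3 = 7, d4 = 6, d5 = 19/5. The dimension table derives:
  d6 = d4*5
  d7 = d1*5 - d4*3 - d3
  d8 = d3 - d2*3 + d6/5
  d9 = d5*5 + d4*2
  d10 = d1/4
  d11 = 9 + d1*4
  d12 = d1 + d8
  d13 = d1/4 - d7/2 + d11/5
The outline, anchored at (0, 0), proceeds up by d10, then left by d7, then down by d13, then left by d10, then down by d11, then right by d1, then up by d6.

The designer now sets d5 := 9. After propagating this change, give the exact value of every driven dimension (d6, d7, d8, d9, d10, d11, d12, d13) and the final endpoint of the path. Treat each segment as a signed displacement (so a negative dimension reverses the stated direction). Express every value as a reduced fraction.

d6 = 30
d7 = -95/4
d8 = 11/5
d9 = 57
d10 = 1/16
d11 = 10
d12 = 49/20
d13 = 223/16
endpoint = (383/16, 49/8)

Apply edit: d5 := 9
  d6 = d4*5 = 30
  d7 = d1*5 - d4*3 - d3 = -95/4
  d8 = d3 - d2*3 + d6/5 = 11/5
  d9 = d5*5 + d4*2 = 57
  d10 = d1/4 = 1/16
  d11 = 9 + d1*4 = 10
  d12 = d1 + d8 = 49/20
  d13 = d1/4 - d7/2 + d11/5 = 223/16
Walk from origin (0, 0):
  seg 1: up by d10 = 1/16 → (0, 1/16)
  seg 2: left by d7 = -95/4 → (95/4, 1/16)
  seg 3: down by d13 = 223/16 → (95/4, -111/8)
  seg 4: left by d10 = 1/16 → (379/16, -111/8)
  seg 5: down by d11 = 10 → (379/16, -191/8)
  seg 6: right by d1 = 1/4 → (383/16, -191/8)
  seg 7: up by d6 = 30 → (383/16, 49/8)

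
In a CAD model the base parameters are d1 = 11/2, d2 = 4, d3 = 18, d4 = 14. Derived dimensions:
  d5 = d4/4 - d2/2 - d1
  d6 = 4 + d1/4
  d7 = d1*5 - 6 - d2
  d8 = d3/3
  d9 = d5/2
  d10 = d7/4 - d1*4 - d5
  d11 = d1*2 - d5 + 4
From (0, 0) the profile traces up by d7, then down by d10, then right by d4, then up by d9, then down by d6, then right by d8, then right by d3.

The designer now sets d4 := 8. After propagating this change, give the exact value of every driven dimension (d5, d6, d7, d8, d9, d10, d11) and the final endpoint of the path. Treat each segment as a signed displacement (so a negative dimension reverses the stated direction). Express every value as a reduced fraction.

d5 = -11/2
d6 = 43/8
d7 = 35/2
d8 = 6
d9 = -11/4
d10 = -97/8
d11 = 41/2
endpoint = (32, 43/2)

Apply edit: d4 := 8
  d5 = d4/4 - d2/2 - d1 = -11/2
  d6 = 4 + d1/4 = 43/8
  d7 = d1*5 - 6 - d2 = 35/2
  d8 = d3/3 = 6
  d9 = d5/2 = -11/4
  d10 = d7/4 - d1*4 - d5 = -97/8
  d11 = d1*2 - d5 + 4 = 41/2
Walk from origin (0, 0):
  seg 1: up by d7 = 35/2 → (0, 35/2)
  seg 2: down by d10 = -97/8 → (0, 237/8)
  seg 3: right by d4 = 8 → (8, 237/8)
  seg 4: up by d9 = -11/4 → (8, 215/8)
  seg 5: down by d6 = 43/8 → (8, 43/2)
  seg 6: right by d8 = 6 → (14, 43/2)
  seg 7: right by d3 = 18 → (32, 43/2)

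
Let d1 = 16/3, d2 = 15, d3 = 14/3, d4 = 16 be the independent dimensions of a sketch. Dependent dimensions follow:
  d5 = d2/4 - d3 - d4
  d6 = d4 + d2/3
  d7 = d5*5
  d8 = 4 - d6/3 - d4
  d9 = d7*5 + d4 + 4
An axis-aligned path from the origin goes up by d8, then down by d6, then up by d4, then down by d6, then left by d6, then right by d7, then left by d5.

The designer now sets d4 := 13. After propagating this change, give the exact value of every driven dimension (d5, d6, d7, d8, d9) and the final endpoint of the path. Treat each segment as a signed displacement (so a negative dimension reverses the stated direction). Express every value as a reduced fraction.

Apply edit: d4 := 13
  d5 = d2/4 - d3 - d4 = -167/12
  d6 = d4 + d2/3 = 18
  d7 = d5*5 = -835/12
  d8 = 4 - d6/3 - d4 = -15
  d9 = d7*5 + d4 + 4 = -3971/12
Walk from origin (0, 0):
  seg 1: up by d8 = -15 → (0, -15)
  seg 2: down by d6 = 18 → (0, -33)
  seg 3: up by d4 = 13 → (0, -20)
  seg 4: down by d6 = 18 → (0, -38)
  seg 5: left by d6 = 18 → (-18, -38)
  seg 6: right by d7 = -835/12 → (-1051/12, -38)
  seg 7: left by d5 = -167/12 → (-221/3, -38)

d5 = -167/12
d6 = 18
d7 = -835/12
d8 = -15
d9 = -3971/12
endpoint = (-221/3, -38)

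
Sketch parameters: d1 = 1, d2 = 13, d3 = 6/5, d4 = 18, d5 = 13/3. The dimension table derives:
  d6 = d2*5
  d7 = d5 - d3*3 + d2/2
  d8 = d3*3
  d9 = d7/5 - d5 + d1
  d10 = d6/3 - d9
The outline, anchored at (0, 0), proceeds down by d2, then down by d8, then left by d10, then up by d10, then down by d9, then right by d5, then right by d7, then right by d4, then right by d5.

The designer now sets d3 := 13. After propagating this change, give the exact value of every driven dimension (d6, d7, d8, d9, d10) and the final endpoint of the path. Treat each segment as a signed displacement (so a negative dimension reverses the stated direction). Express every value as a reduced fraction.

d6 = 65
d7 = -169/6
d8 = 39
d9 = -269/30
d10 = 919/30
endpoint = (-482/15, -62/5)

Apply edit: d3 := 13
  d6 = d2*5 = 65
  d7 = d5 - d3*3 + d2/2 = -169/6
  d8 = d3*3 = 39
  d9 = d7/5 - d5 + d1 = -269/30
  d10 = d6/3 - d9 = 919/30
Walk from origin (0, 0):
  seg 1: down by d2 = 13 → (0, -13)
  seg 2: down by d8 = 39 → (0, -52)
  seg 3: left by d10 = 919/30 → (-919/30, -52)
  seg 4: up by d10 = 919/30 → (-919/30, -641/30)
  seg 5: down by d9 = -269/30 → (-919/30, -62/5)
  seg 6: right by d5 = 13/3 → (-263/10, -62/5)
  seg 7: right by d7 = -169/6 → (-817/15, -62/5)
  seg 8: right by d4 = 18 → (-547/15, -62/5)
  seg 9: right by d5 = 13/3 → (-482/15, -62/5)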